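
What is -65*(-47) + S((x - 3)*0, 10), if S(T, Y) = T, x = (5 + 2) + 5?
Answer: 3055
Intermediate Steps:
x = 12 (x = 7 + 5 = 12)
-65*(-47) + S((x - 3)*0, 10) = -65*(-47) + (12 - 3)*0 = 3055 + 9*0 = 3055 + 0 = 3055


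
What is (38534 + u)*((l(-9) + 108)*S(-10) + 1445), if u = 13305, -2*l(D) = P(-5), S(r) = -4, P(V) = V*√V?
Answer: 52512907 - 518390*I*√5 ≈ 5.2513e+7 - 1.1592e+6*I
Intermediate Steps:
P(V) = V^(3/2)
l(D) = 5*I*√5/2 (l(D) = -(-5)*I*√5/2 = 5*I*√5/2)
(38534 + u)*((l(-9) + 108)*S(-10) + 1445) = (38534 + 13305)*((5*I*√5/2 + 108)*(-4) + 1445) = 51839*((108 + 5*I*√5/2)*(-4) + 1445) = 51839*((-432 - 10*I*√5) + 1445) = 51839*(1013 - 10*I*√5) = 52512907 - 518390*I*√5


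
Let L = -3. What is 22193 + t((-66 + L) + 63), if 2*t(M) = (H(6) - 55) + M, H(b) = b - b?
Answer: 44325/2 ≈ 22163.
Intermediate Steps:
H(b) = 0
t(M) = -55/2 + M/2 (t(M) = ((0 - 55) + M)/2 = (-55 + M)/2 = -55/2 + M/2)
22193 + t((-66 + L) + 63) = 22193 + (-55/2 + ((-66 - 3) + 63)/2) = 22193 + (-55/2 + (-69 + 63)/2) = 22193 + (-55/2 + (½)*(-6)) = 22193 + (-55/2 - 3) = 22193 - 61/2 = 44325/2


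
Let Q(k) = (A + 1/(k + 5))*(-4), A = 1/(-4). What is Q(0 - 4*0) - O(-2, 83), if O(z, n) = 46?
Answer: -229/5 ≈ -45.800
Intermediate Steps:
A = -¼ ≈ -0.25000
Q(k) = 1 - 4/(5 + k) (Q(k) = (-¼ + 1/(k + 5))*(-4) = (-¼ + 1/(5 + k))*(-4) = 1 - 4/(5 + k))
Q(0 - 4*0) - O(-2, 83) = (1 + (0 - 4*0))/(5 + (0 - 4*0)) - 1*46 = (1 + (0 + 0))/(5 + (0 + 0)) - 46 = (1 + 0)/(5 + 0) - 46 = 1/5 - 46 = (⅕)*1 - 46 = ⅕ - 46 = -229/5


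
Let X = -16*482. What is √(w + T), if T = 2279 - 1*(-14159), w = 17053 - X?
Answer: √41203 ≈ 202.99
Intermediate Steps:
X = -7712
w = 24765 (w = 17053 - 1*(-7712) = 17053 + 7712 = 24765)
T = 16438 (T = 2279 + 14159 = 16438)
√(w + T) = √(24765 + 16438) = √41203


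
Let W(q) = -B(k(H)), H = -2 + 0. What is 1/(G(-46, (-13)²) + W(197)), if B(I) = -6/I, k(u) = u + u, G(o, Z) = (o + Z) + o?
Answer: 2/151 ≈ 0.013245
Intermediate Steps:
H = -2
G(o, Z) = Z + 2*o (G(o, Z) = (Z + o) + o = Z + 2*o)
k(u) = 2*u
W(q) = -3/2 (W(q) = -(-6)/(2*(-2)) = -(-6)/(-4) = -(-6)*(-1)/4 = -1*3/2 = -3/2)
1/(G(-46, (-13)²) + W(197)) = 1/(((-13)² + 2*(-46)) - 3/2) = 1/((169 - 92) - 3/2) = 1/(77 - 3/2) = 1/(151/2) = 2/151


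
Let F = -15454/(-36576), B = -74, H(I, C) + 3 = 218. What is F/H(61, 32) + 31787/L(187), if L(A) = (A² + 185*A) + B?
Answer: 12552089027/27322912080 ≈ 0.45940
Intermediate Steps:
H(I, C) = 215 (H(I, C) = -3 + 218 = 215)
F = 7727/18288 (F = -15454*(-1/36576) = 7727/18288 ≈ 0.42252)
L(A) = -74 + A² + 185*A (L(A) = (A² + 185*A) - 74 = -74 + A² + 185*A)
F/H(61, 32) + 31787/L(187) = (7727/18288)/215 + 31787/(-74 + 187² + 185*187) = (7727/18288)*(1/215) + 31787/(-74 + 34969 + 34595) = 7727/3931920 + 31787/69490 = 12552089027/27322912080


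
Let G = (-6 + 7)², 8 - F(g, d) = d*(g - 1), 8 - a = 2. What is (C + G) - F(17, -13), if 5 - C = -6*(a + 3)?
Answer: -156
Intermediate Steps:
a = 6 (a = 8 - 1*2 = 8 - 2 = 6)
F(g, d) = 8 - d*(-1 + g) (F(g, d) = 8 - d*(g - 1) = 8 - d*(-1 + g))
G = 1 (G = 1² = 1)
C = 59 (C = 5 - (-6)*(6 + 3) = 5 - (-6)*9 = 5 - 1*(-54) = 5 + 54 = 59)
(C + G) - F(17, -13) = (59 + 1) - (8 - 13 - 1*(-13)*17) = 60 - (8 - 13 + 221) = 60 - 1*216 = 60 - 216 = -156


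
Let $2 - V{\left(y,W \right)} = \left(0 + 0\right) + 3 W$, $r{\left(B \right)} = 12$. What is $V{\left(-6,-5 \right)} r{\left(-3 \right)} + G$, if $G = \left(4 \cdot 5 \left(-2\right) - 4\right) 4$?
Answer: $28$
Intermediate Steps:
$V{\left(y,W \right)} = 2 - 3 W$ ($V{\left(y,W \right)} = 2 - \left(\left(0 + 0\right) + 3 W\right) = 2 - \left(0 + 3 W\right) = 2 - 3 W$)
$G = -176$ ($G = \left(20 \left(-2\right) - 4\right) 4 = \left(-40 - 4\right) 4 = \left(-44\right) 4 = -176$)
$V{\left(-6,-5 \right)} r{\left(-3 \right)} + G = \left(2 - -15\right) 12 - 176 = \left(2 + 15\right) 12 - 176 = 17 \cdot 12 - 176 = 204 - 176 = 28$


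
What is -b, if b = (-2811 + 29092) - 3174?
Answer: -23107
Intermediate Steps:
b = 23107 (b = 26281 - 3174 = 23107)
-b = -1*23107 = -23107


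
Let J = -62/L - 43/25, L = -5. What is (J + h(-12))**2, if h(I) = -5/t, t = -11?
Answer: 9375844/75625 ≈ 123.98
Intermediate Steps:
h(I) = 5/11 (h(I) = -5/(-11) = -5*(-1/11) = 5/11)
J = 267/25 (J = -62/(-5) - 43/25 = -62*(-1/5) - 43*1/25 = 62/5 - 43/25 = 267/25 ≈ 10.680)
(J + h(-12))**2 = (267/25 + 5/11)**2 = (3062/275)**2 = 9375844/75625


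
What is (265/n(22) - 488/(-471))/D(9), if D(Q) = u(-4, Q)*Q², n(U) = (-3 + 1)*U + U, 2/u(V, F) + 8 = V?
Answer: 114079/139887 ≈ 0.81551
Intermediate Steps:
u(V, F) = 2/(-8 + V)
n(U) = -U (n(U) = -2*U + U = -U)
D(Q) = -Q²/6 (D(Q) = (2/(-8 - 4))*Q² = (2/(-12))*Q² = (2*(-1/12))*Q² = -Q²/6)
(265/n(22) - 488/(-471))/D(9) = (265/((-1*22)) - 488/(-471))/((-⅙*9²)) = (265/(-22) - 488*(-1/471))/((-⅙*81)) = (265*(-1/22) + 488/471)/(-27/2) = (-265/22 + 488/471)*(-2/27) = -114079/10362*(-2/27) = 114079/139887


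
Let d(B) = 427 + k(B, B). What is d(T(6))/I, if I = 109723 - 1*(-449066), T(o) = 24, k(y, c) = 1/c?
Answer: 10249/13410936 ≈ 0.00076423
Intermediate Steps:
I = 558789 (I = 109723 + 449066 = 558789)
d(B) = 427 + 1/B
d(T(6))/I = (427 + 1/24)/558789 = (427 + 1/24)*(1/558789) = (10249/24)*(1/558789) = 10249/13410936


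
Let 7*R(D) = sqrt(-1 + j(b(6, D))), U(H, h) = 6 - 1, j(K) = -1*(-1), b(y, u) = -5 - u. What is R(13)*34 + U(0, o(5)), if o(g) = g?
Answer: 5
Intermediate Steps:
j(K) = 1
U(H, h) = 5
R(D) = 0 (R(D) = sqrt(-1 + 1)/7 = sqrt(0)/7 = (1/7)*0 = 0)
R(13)*34 + U(0, o(5)) = 0*34 + 5 = 0 + 5 = 5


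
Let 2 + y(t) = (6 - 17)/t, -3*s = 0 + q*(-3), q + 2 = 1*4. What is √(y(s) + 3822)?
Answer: √15258/2 ≈ 61.762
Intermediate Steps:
q = 2 (q = -2 + 1*4 = -2 + 4 = 2)
s = 2 (s = -(0 + 2*(-3))/3 = -(0 - 6)/3 = -⅓*(-6) = 2)
y(t) = -2 - 11/t (y(t) = -2 + (6 - 17)/t = -2 - 11/t)
√(y(s) + 3822) = √((-2 - 11/2) + 3822) = √(-15/2 + 3822) = √(7629/2) = √15258/2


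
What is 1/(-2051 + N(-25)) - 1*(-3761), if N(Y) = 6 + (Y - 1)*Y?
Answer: 5246594/1395 ≈ 3761.0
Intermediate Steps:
N(Y) = 6 + Y*(-1 + Y) (N(Y) = 6 + (-1 + Y)*Y = 6 + Y*(-1 + Y))
1/(-2051 + N(-25)) - 1*(-3761) = 1/(-2051 + (6 + (-25)**2 - 1*(-25))) - 1*(-3761) = 1/(-2051 + (6 + 625 + 25)) + 3761 = 1/(-2051 + 656) + 3761 = 1/(-1395) + 3761 = -1/1395 + 3761 = 5246594/1395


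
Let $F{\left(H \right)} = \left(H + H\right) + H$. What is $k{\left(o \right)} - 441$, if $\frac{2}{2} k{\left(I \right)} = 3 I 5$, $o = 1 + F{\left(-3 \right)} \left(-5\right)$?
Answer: $249$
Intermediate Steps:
$F{\left(H \right)} = 3 H$ ($F{\left(H \right)} = 2 H + H = 3 H$)
$o = 46$ ($o = 1 + 3 \left(-3\right) \left(-5\right) = 1 - -45 = 1 + 45 = 46$)
$k{\left(I \right)} = 15 I$ ($k{\left(I \right)} = 3 I 5 = 3 \cdot 5 I = 15 I$)
$k{\left(o \right)} - 441 = 15 \cdot 46 - 441 = 690 - 441 = 249$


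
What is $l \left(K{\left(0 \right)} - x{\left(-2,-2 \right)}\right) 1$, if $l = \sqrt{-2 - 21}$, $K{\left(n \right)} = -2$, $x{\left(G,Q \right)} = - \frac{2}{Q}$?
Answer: $- 3 i \sqrt{23} \approx - 14.387 i$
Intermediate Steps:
$l = i \sqrt{23}$ ($l = \sqrt{-23} = i \sqrt{23} \approx 4.7958 i$)
$l \left(K{\left(0 \right)} - x{\left(-2,-2 \right)}\right) 1 = i \sqrt{23} \left(-2 - - \frac{2}{-2}\right) 1 = i \sqrt{23} \left(-2 - \left(-2\right) \left(- \frac{1}{2}\right)\right) 1 = i \sqrt{23} \left(-2 - 1\right) 1 = i \sqrt{23} \left(\left(-3\right) 1\right) = i \sqrt{23} \left(-3\right) = - 3 i \sqrt{23}$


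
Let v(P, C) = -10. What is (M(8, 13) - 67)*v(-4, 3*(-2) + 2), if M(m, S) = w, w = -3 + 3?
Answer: 670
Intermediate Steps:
w = 0
M(m, S) = 0
(M(8, 13) - 67)*v(-4, 3*(-2) + 2) = (0 - 67)*(-10) = -67*(-10) = 670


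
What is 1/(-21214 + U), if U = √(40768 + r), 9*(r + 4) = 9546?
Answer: -31821/674987957 - √376422/1349975914 ≈ -4.7598e-5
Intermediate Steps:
r = 3170/3 (r = -4 + (⅑)*9546 = -4 + 3182/3 = 3170/3 ≈ 1056.7)
U = √376422/3 (U = √(40768 + 3170/3) = √(125474/3) = √376422/3 ≈ 204.51)
1/(-21214 + U) = 1/(-21214 + √376422/3)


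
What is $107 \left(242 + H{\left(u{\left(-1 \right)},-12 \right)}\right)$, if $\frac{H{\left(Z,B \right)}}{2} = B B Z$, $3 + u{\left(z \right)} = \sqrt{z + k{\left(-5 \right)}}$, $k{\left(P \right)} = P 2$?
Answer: $-66554 + 30816 i \sqrt{11} \approx -66554.0 + 1.0221 \cdot 10^{5} i$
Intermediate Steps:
$k{\left(P \right)} = 2 P$
$u{\left(z \right)} = -3 + \sqrt{-10 + z}$ ($u{\left(z \right)} = -3 + \sqrt{z + 2 \left(-5\right)} = -3 + \sqrt{z - 10} = -3 + \sqrt{-10 + z}$)
$H{\left(Z,B \right)} = 2 Z B^{2}$ ($H{\left(Z,B \right)} = 2 B B Z = 2 B^{2} Z = 2 Z B^{2}$)
$107 \left(242 + H{\left(u{\left(-1 \right)},-12 \right)}\right) = 107 \left(242 + 2 \left(-3 + \sqrt{-10 - 1}\right) \left(-12\right)^{2}\right) = 107 \left(242 + 2 \left(-3 + \sqrt{-11}\right) 144\right) = 107 \left(242 + 2 \left(-3 + i \sqrt{11}\right) 144\right) = 107 \left(242 - \left(864 - 288 i \sqrt{11}\right)\right) = 107 \left(-622 + 288 i \sqrt{11}\right) = -66554 + 30816 i \sqrt{11}$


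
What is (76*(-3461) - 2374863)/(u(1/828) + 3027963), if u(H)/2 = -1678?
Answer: -2637899/3024607 ≈ -0.87215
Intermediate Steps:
u(H) = -3356 (u(H) = 2*(-1678) = -3356)
(76*(-3461) - 2374863)/(u(1/828) + 3027963) = (76*(-3461) - 2374863)/(-3356 + 3027963) = (-263036 - 2374863)/3024607 = -2637899*1/3024607 = -2637899/3024607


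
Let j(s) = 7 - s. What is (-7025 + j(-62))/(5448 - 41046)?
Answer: 3478/17799 ≈ 0.19540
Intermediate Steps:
(-7025 + j(-62))/(5448 - 41046) = (-7025 + (7 - 1*(-62)))/(5448 - 41046) = (-7025 + (7 + 62))/(-35598) = (-7025 + 69)*(-1/35598) = -6956*(-1/35598) = 3478/17799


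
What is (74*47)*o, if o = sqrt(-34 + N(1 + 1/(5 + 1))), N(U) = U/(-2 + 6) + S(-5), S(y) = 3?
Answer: 1739*I*sqrt(4422)/6 ≈ 19273.0*I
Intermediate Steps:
N(U) = 3 + U/4 (N(U) = U/(-2 + 6) + 3 = U/4 + 3 = 3 + U/4)
o = I*sqrt(4422)/12 (o = sqrt(-34 + (3 + (1 + 1/(5 + 1))/4)) = sqrt(-34 + (3 + (1 + 1/6)/4)) = sqrt(-34 + (3 + (1/4)*(7/6))) = sqrt(-34 + (3 + 7/24)) = sqrt(-34 + 79/24) = sqrt(-737/24) = I*sqrt(4422)/12 ≈ 5.5415*I)
(74*47)*o = (74*47)*(I*sqrt(4422)/12) = 3478*(I*sqrt(4422)/12) = 1739*I*sqrt(4422)/6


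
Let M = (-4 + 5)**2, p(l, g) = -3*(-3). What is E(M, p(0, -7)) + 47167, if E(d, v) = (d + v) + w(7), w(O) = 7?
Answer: 47184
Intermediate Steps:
p(l, g) = 9
M = 1 (M = 1**2 = 1)
E(d, v) = 7 + d + v (E(d, v) = (d + v) + 7 = 7 + d + v)
E(M, p(0, -7)) + 47167 = (7 + 1 + 9) + 47167 = 17 + 47167 = 47184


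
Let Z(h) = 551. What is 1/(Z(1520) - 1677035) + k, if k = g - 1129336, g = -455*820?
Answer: -2518809915025/1676484 ≈ -1.5024e+6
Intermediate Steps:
g = -373100
k = -1502436 (k = -373100 - 1129336 = -1502436)
1/(Z(1520) - 1677035) + k = 1/(551 - 1677035) - 1502436 = 1/(-1676484) - 1502436 = -1/1676484 - 1502436 = -2518809915025/1676484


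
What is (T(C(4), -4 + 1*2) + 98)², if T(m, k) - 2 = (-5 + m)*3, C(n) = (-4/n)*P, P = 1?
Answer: 6724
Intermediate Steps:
C(n) = -4/n (C(n) = -4/n*1 = -4/n)
T(m, k) = -13 + 3*m (T(m, k) = 2 + (-5 + m)*3 = 2 + (-15 + 3*m) = -13 + 3*m)
(T(C(4), -4 + 1*2) + 98)² = ((-13 + 3*(-4/4)) + 98)² = ((-13 + 3*(-4*¼)) + 98)² = ((-13 + 3*(-1)) + 98)² = ((-13 - 3) + 98)² = (-16 + 98)² = 82² = 6724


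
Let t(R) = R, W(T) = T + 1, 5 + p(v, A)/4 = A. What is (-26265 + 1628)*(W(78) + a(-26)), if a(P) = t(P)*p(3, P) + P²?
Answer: -98030623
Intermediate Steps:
p(v, A) = -20 + 4*A
W(T) = 1 + T
a(P) = P² + P*(-20 + 4*P) (a(P) = P*(-20 + 4*P) + P² = P² + P*(-20 + 4*P))
(-26265 + 1628)*(W(78) + a(-26)) = (-26265 + 1628)*((1 + 78) + 5*(-26)*(-4 - 26)) = -24637*(79 + 5*(-26)*(-30)) = -24637*(79 + 3900) = -24637*3979 = -98030623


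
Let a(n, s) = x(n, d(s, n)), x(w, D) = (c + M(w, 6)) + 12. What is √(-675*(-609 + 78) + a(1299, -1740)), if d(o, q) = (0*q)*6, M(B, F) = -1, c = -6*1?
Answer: √358430 ≈ 598.69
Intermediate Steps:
c = -6
d(o, q) = 0 (d(o, q) = 0*6 = 0)
x(w, D) = 5 (x(w, D) = (-6 - 1) + 12 = -7 + 12 = 5)
a(n, s) = 5
√(-675*(-609 + 78) + a(1299, -1740)) = √(-675*(-609 + 78) + 5) = √(-675*(-531) + 5) = √(358425 + 5) = √358430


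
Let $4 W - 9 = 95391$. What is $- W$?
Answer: $-23850$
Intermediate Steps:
$W = 23850$ ($W = \frac{9}{4} + \frac{1}{4} \cdot 95391 = \frac{9}{4} + \frac{95391}{4} = 23850$)
$- W = \left(-1\right) 23850 = -23850$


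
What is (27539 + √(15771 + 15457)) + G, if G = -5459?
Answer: 22080 + 2*√7807 ≈ 22257.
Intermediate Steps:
(27539 + √(15771 + 15457)) + G = (27539 + √(15771 + 15457)) - 5459 = (27539 + √31228) - 5459 = (27539 + 2*√7807) - 5459 = 22080 + 2*√7807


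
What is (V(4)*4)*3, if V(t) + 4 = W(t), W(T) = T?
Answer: 0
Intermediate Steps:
V(t) = -4 + t
(V(4)*4)*3 = ((-4 + 4)*4)*3 = (0*4)*3 = 0*3 = 0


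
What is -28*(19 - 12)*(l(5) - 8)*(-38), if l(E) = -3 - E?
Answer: -119168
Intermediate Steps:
-28*(19 - 12)*(l(5) - 8)*(-38) = -28*(19 - 12)*((-3 - 1*5) - 8)*(-38) = -196*((-3 - 5) - 8)*(-38) = -196*(-8 - 8)*(-38) = -196*(-16)*(-38) = -28*(-112)*(-38) = 3136*(-38) = -119168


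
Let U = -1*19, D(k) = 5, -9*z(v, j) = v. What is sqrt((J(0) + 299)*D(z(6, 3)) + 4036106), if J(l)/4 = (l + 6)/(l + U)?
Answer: 3*sqrt(161952409)/19 ≈ 2009.4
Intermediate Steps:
z(v, j) = -v/9
U = -19
J(l) = 4*(6 + l)/(-19 + l) (J(l) = 4*((l + 6)/(l - 19)) = 4*((6 + l)/(-19 + l)) = 4*(6 + l)/(-19 + l))
sqrt((J(0) + 299)*D(z(6, 3)) + 4036106) = sqrt((4*(6 + 0)/(-19 + 0) + 299)*5 + 4036106) = sqrt((4*6/(-19) + 299)*5 + 4036106) = sqrt((4*(-1/19)*6 + 299)*5 + 4036106) = sqrt((-24/19 + 299)*5 + 4036106) = sqrt((5657/19)*5 + 4036106) = sqrt(28285/19 + 4036106) = sqrt(76714299/19) = 3*sqrt(161952409)/19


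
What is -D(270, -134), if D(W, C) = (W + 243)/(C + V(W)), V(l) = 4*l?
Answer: -513/946 ≈ -0.54228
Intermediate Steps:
D(W, C) = (243 + W)/(C + 4*W) (D(W, C) = (W + 243)/(C + 4*W) = (243 + W)/(C + 4*W))
-D(270, -134) = -(243 + 270)/(-134 + 4*270) = -513/(-134 + 1080) = -513/946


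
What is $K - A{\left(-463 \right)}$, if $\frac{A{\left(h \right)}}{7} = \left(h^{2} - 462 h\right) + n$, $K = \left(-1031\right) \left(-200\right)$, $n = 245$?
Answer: $-2793440$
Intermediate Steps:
$K = 206200$
$A{\left(h \right)} = 1715 - 3234 h + 7 h^{2}$ ($A{\left(h \right)} = 7 \left(\left(h^{2} - 462 h\right) + 245\right) = 7 \left(245 + h^{2} - 462 h\right) = 1715 - 3234 h + 7 h^{2}$)
$K - A{\left(-463 \right)} = 206200 - \left(1715 - -1497342 + 7 \left(-463\right)^{2}\right) = 206200 - \left(1715 + 1497342 + 7 \cdot 214369\right) = 206200 - \left(1715 + 1497342 + 1500583\right) = 206200 - 2999640 = -2793440$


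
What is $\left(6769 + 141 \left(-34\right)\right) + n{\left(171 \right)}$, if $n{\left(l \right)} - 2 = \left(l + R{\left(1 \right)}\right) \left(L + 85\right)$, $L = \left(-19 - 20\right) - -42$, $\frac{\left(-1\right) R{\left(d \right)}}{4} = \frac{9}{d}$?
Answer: $13857$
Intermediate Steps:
$R{\left(d \right)} = - \frac{36}{d}$ ($R{\left(d \right)} = - 4 \frac{9}{d} = - \frac{36}{d}$)
$L = 3$ ($L = \left(-19 - 20\right) + 42 = -39 + 42 = 3$)
$n{\left(l \right)} = -3166 + 88 l$ ($n{\left(l \right)} = 2 + \left(l - \frac{36}{1}\right) \left(3 + 85\right) = 2 + \left(l - 36\right) 88 = 2 + \left(-36 + l\right) 88 = 2 + \left(-3168 + 88 l\right) = -3166 + 88 l$)
$\left(6769 + 141 \left(-34\right)\right) + n{\left(171 \right)} = \left(6769 + 141 \left(-34\right)\right) + \left(-3166 + 88 \cdot 171\right) = \left(6769 - 4794\right) + \left(-3166 + 15048\right) = 1975 + 11882 = 13857$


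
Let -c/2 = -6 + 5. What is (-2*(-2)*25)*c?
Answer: 200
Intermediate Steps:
c = 2 (c = -2*(-6 + 5) = -2*(-1) = 2)
(-2*(-2)*25)*c = (-2*(-2)*25)*2 = (4*25)*2 = 100*2 = 200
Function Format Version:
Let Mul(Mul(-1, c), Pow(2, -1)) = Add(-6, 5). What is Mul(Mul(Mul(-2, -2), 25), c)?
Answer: 200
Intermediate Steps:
c = 2 (c = Mul(-2, Add(-6, 5)) = Mul(-2, -1) = 2)
Mul(Mul(Mul(-2, -2), 25), c) = Mul(Mul(Mul(-2, -2), 25), 2) = Mul(Mul(4, 25), 2) = Mul(100, 2) = 200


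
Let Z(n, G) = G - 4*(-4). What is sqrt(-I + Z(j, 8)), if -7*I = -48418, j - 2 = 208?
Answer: 5*I*sqrt(13510)/7 ≈ 83.023*I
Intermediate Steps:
j = 210 (j = 2 + 208 = 210)
I = 48418/7 (I = -1/7*(-48418) = 48418/7 ≈ 6916.9)
Z(n, G) = 16 + G (Z(n, G) = G + 16 = 16 + G)
sqrt(-I + Z(j, 8)) = sqrt(-1*48418/7 + (16 + 8)) = sqrt(-48418/7 + 24) = sqrt(-48250/7) = 5*I*sqrt(13510)/7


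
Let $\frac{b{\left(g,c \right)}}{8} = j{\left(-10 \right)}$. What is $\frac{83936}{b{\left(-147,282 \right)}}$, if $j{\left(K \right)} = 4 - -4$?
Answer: $\frac{2623}{2} \approx 1311.5$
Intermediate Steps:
$j{\left(K \right)} = 8$ ($j{\left(K \right)} = 4 + 4 = 8$)
$b{\left(g,c \right)} = 64$ ($b{\left(g,c \right)} = 8 \cdot 8 = 64$)
$\frac{83936}{b{\left(-147,282 \right)}} = \frac{83936}{64} = 83936 \cdot \frac{1}{64} = \frac{2623}{2}$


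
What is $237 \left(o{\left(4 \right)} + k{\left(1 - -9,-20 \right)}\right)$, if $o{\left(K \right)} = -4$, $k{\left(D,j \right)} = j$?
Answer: $-5688$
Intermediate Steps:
$237 \left(o{\left(4 \right)} + k{\left(1 - -9,-20 \right)}\right) = 237 \left(-4 - 20\right) = 237 \left(-24\right) = -5688$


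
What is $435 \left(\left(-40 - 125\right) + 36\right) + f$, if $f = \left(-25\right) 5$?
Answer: $-56240$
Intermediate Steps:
$f = -125$
$435 \left(\left(-40 - 125\right) + 36\right) + f = 435 \left(\left(-40 - 125\right) + 36\right) - 125 = 435 \left(-165 + 36\right) - 125 = 435 \left(-129\right) - 125 = -56115 - 125 = -56240$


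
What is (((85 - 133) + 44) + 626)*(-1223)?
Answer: -760706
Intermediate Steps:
(((85 - 133) + 44) + 626)*(-1223) = ((-48 + 44) + 626)*(-1223) = (-4 + 626)*(-1223) = 622*(-1223) = -760706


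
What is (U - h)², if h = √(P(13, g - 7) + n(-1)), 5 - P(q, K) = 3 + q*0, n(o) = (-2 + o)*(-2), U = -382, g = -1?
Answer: 145932 + 1528*√2 ≈ 1.4809e+5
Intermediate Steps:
n(o) = 4 - 2*o
P(q, K) = 2 (P(q, K) = 5 - (3 + q*0) = 5 - (3 + 0) = 5 - 1*3 = 5 - 3 = 2)
h = 2*√2 (h = √(2 + (4 - 2*(-1))) = √(2 + (4 + 2)) = √(2 + 6) = √8 = 2*√2 ≈ 2.8284)
(U - h)² = (-382 - 2*√2)²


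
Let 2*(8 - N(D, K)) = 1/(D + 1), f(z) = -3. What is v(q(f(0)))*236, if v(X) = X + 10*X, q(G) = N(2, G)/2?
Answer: 30503/3 ≈ 10168.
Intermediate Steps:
N(D, K) = 8 - 1/(2*(1 + D)) (N(D, K) = 8 - 1/(2*(D + 1)) = 8 - 1/(2*(1 + D)))
q(G) = 47/12 (q(G) = ((15 + 16*2)/(2*(1 + 2)))/2 = ((½)*(15 + 32)/3)*(½) = ((½)*(⅓)*47)*(½) = (47/6)*(½) = 47/12)
v(X) = 11*X
v(q(f(0)))*236 = (11*(47/12))*236 = (517/12)*236 = 30503/3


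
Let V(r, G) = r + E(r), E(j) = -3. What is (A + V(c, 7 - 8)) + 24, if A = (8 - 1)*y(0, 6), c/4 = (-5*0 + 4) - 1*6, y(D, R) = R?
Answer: 55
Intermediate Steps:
c = -8 (c = 4*((-5*0 + 4) - 1*6) = 4*((0 + 4) - 6) = 4*(4 - 6) = 4*(-2) = -8)
V(r, G) = -3 + r (V(r, G) = r - 3 = -3 + r)
A = 42 (A = (8 - 1)*6 = 7*6 = 42)
(A + V(c, 7 - 8)) + 24 = (42 + (-3 - 8)) + 24 = (42 - 11) + 24 = 31 + 24 = 55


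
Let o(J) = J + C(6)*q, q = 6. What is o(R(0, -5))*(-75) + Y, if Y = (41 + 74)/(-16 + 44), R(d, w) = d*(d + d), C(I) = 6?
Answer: -75485/28 ≈ -2695.9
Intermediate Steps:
R(d, w) = 2*d² (R(d, w) = d*(2*d) = 2*d²)
o(J) = 36 + J (o(J) = J + 6*6 = J + 36 = 36 + J)
Y = 115/28 ≈ 4.1071
o(R(0, -5))*(-75) + Y = (36 + 2*0²)*(-75) + 115/28 = (36 + 2*0)*(-75) + 115/28 = (36 + 0)*(-75) + 115/28 = 36*(-75) + 115/28 = -2700 + 115/28 = -75485/28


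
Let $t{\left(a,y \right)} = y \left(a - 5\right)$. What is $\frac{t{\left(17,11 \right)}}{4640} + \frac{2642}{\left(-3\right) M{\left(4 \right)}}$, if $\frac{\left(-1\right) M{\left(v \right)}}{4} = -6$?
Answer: $- \frac{382793}{10440} \approx -36.666$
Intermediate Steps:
$t{\left(a,y \right)} = y \left(-5 + a\right)$
$M{\left(v \right)} = 24$ ($M{\left(v \right)} = \left(-4\right) \left(-6\right) = 24$)
$\frac{t{\left(17,11 \right)}}{4640} + \frac{2642}{\left(-3\right) M{\left(4 \right)}} = \frac{11 \left(-5 + 17\right)}{4640} + \frac{2642}{\left(-3\right) 24} = 11 \cdot 12 \cdot \frac{1}{4640} + \frac{2642}{-72} = 132 \cdot \frac{1}{4640} + 2642 \left(- \frac{1}{72}\right) = \frac{33}{1160} - \frac{1321}{36} = - \frac{382793}{10440}$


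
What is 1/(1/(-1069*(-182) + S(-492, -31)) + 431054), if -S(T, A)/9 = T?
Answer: 198986/85773711245 ≈ 2.3199e-6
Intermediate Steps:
S(T, A) = -9*T
1/(1/(-1069*(-182) + S(-492, -31)) + 431054) = 1/(1/(-1069*(-182) - 9*(-492)) + 431054) = 1/(1/(194558 + 4428) + 431054) = 1/(1/198986 + 431054) = 1/(85773711245/198986) = 198986/85773711245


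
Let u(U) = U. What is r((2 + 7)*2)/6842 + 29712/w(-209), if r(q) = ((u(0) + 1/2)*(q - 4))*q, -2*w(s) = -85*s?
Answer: -1670829/502265 ≈ -3.3266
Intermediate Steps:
w(s) = 85*s/2 (w(s) = -(-85)*s/2 = 85*s/2)
r(q) = q*(-2 + q/2) (r(q) = ((0 + 1/2)*(q - 4))*q = ((0 + 1*(½))*(-4 + q))*q = ((0 + ½)*(-4 + q))*q = ((-4 + q)/2)*q = (-2 + q/2)*q = q*(-2 + q/2))
r((2 + 7)*2)/6842 + 29712/w(-209) = (((2 + 7)*2)*(-4 + (2 + 7)*2)/2)/6842 + 29712/(((85/2)*(-209))) = ((9*2)*(-4 + 9*2)/2)*(1/6842) + 29712/(-17765/2) = ((½)*18*(-4 + 18))*(1/6842) + 29712*(-2/17765) = ((½)*18*14)*(1/6842) - 59424/17765 = 126*(1/6842) - 59424/17765 = 63/3421 - 59424/17765 = -1670829/502265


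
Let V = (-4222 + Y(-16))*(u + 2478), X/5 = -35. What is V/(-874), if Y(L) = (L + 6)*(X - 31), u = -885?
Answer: 74871/19 ≈ 3940.6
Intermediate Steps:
X = -175 (X = 5*(-35) = -175)
Y(L) = -1236 - 206*L (Y(L) = (L + 6)*(-175 - 31) = (6 + L)*(-206) = -1236 - 206*L)
V = -3444066 (V = (-4222 + (-1236 - 206*(-16)))*(-885 + 2478) = (-4222 + (-1236 + 3296))*1593 = (-4222 + 2060)*1593 = -2162*1593 = -3444066)
V/(-874) = -3444066/(-874) = -3444066*(-1/874) = 74871/19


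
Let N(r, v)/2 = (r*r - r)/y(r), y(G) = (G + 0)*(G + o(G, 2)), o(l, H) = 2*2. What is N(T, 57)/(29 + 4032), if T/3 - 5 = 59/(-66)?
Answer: 498/1457899 ≈ 0.00034159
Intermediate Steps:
o(l, H) = 4
y(G) = G*(4 + G) (y(G) = (G + 0)*(G + 4) = G*(4 + G))
T = 271/22 (T = 15 + 3*(59/(-66)) = 15 + 3*(59*(-1/66)) = 15 + 3*(-59/66) = 15 - 59/22 = 271/22 ≈ 12.318)
N(r, v) = 2*(r**2 - r)/(r*(4 + r)) (N(r, v) = 2*((r*r - r)/((r*(4 + r)))) = 2*((r**2 - r)*(1/(r*(4 + r)))) = 2*((r**2 - r)/(r*(4 + r))) = 2*(r**2 - r)/(r*(4 + r)))
N(T, 57)/(29 + 4032) = (2*(-1 + 271/22)/(4 + 271/22))/(29 + 4032) = (2*(249/22)/(359/22))/4061 = (2*(22/359)*(249/22))*(1/4061) = (498/359)*(1/4061) = 498/1457899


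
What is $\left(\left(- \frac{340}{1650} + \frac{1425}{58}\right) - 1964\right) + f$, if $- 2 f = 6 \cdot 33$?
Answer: $- \frac{19509757}{9570} \approx -2038.6$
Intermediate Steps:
$f = -99$ ($f = - \frac{6 \cdot 33}{2} = \left(- \frac{1}{2}\right) 198 = -99$)
$\left(\left(- \frac{340}{1650} + \frac{1425}{58}\right) - 1964\right) + f = \left(\left(- \frac{340}{1650} + \frac{1425}{58}\right) - 1964\right) - 99 = \left(\left(\left(-340\right) \frac{1}{1650} + 1425 \cdot \frac{1}{58}\right) - 1964\right) - 99 = \left(\left(- \frac{34}{165} + \frac{1425}{58}\right) - 1964\right) - 99 = \left(\frac{233153}{9570} - 1964\right) - 99 = - \frac{18562327}{9570} - 99 = - \frac{19509757}{9570}$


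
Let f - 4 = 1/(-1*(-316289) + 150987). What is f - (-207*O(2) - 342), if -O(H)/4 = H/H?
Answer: -225227031/467276 ≈ -482.00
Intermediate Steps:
O(H) = -4 (O(H) = -4*H/H = -4*1 = -4)
f = 1869105/467276 (f = 4 + 1/(-1*(-316289) + 150987) = 4 + 1/(316289 + 150987) = 4 + 1/467276 = 1869105/467276 ≈ 4.0000)
f - (-207*O(2) - 342) = 1869105/467276 - (-207*(-4) - 342) = 1869105/467276 - (828 - 342) = 1869105/467276 - 1*486 = 1869105/467276 - 486 = -225227031/467276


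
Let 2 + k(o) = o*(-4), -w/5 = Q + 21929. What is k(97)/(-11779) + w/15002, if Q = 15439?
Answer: -1097468790/88354279 ≈ -12.421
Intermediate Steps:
w = -186840 (w = -5*(15439 + 21929) = -5*37368 = -186840)
k(o) = -2 - 4*o (k(o) = -2 + o*(-4) = -2 - 4*o)
k(97)/(-11779) + w/15002 = (-2 - 4*97)/(-11779) - 186840/15002 = (-2 - 388)*(-1/11779) - 186840*1/15002 = -390*(-1/11779) - 93420/7501 = 390/11779 - 93420/7501 = -1097468790/88354279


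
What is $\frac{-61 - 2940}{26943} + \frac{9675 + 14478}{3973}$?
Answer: $\frac{638831306}{107044539} \approx 5.9679$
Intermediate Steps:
$\frac{-61 - 2940}{26943} + \frac{9675 + 14478}{3973} = \left(-61 - 2940\right) \frac{1}{26943} + 24153 \cdot \frac{1}{3973} = \left(-3001\right) \frac{1}{26943} + \frac{24153}{3973} = - \frac{3001}{26943} + \frac{24153}{3973} = \frac{638831306}{107044539}$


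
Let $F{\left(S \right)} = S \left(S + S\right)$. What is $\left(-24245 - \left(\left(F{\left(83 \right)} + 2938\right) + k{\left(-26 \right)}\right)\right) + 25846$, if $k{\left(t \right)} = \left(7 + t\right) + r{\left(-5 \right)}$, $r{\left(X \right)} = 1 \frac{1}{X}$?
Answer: $- \frac{75479}{5} \approx -15096.0$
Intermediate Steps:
$r{\left(X \right)} = \frac{1}{X}$
$k{\left(t \right)} = \frac{34}{5} + t$ ($k{\left(t \right)} = \left(7 + t\right) + \frac{1}{-5} = \left(7 + t\right) - \frac{1}{5} = \frac{34}{5} + t$)
$F{\left(S \right)} = 2 S^{2}$ ($F{\left(S \right)} = S 2 S = 2 S^{2}$)
$\left(-24245 - \left(\left(F{\left(83 \right)} + 2938\right) + k{\left(-26 \right)}\right)\right) + 25846 = \left(-24245 - \left(\left(2 \cdot 83^{2} + 2938\right) + \left(\frac{34}{5} - 26\right)\right)\right) + 25846 = \left(-24245 - \left(\left(2 \cdot 6889 + 2938\right) - \frac{96}{5}\right)\right) + 25846 = \left(-24245 - \left(\left(13778 + 2938\right) - \frac{96}{5}\right)\right) + 25846 = \left(-24245 - \left(16716 - \frac{96}{5}\right)\right) + 25846 = \left(-24245 - \frac{83484}{5}\right) + 25846 = - \frac{204709}{5} + 25846 = - \frac{75479}{5}$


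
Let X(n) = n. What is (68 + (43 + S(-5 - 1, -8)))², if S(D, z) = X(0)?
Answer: 12321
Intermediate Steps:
S(D, z) = 0
(68 + (43 + S(-5 - 1, -8)))² = (68 + (43 + 0))² = (68 + 43)² = 111² = 12321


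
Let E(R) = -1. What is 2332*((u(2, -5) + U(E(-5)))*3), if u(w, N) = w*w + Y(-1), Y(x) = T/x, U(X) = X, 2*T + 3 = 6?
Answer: 10494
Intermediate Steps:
T = 3/2 (T = -3/2 + (½)*6 = -3/2 + 3 = 3/2 ≈ 1.5000)
Y(x) = 3/(2*x)
u(w, N) = -3/2 + w² (u(w, N) = w*w + (3/2)/(-1) = w² + (3/2)*(-1) = w² - 3/2 = -3/2 + w²)
2332*((u(2, -5) + U(E(-5)))*3) = 2332*(((-3/2 + 2²) - 1)*3) = 2332*(((-3/2 + 4) - 1)*3) = 2332*((5/2 - 1)*3) = 2332*((3/2)*3) = 2332*(9/2) = 10494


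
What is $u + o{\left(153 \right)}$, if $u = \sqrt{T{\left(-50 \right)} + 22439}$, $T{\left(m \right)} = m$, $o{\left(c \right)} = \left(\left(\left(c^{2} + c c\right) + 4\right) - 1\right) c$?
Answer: $7163613 + \sqrt{22389} \approx 7.1638 \cdot 10^{6}$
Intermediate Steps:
$o{\left(c \right)} = c \left(3 + 2 c^{2}\right)$ ($o{\left(c \right)} = \left(\left(\left(c^{2} + c^{2}\right) + 4\right) - 1\right) c = \left(\left(2 c^{2} + 4\right) - 1\right) c = \left(\left(4 + 2 c^{2}\right) - 1\right) c = \left(3 + 2 c^{2}\right) c = c \left(3 + 2 c^{2}\right)$)
$u = \sqrt{22389}$ ($u = \sqrt{-50 + 22439} = \sqrt{22389} \approx 149.63$)
$u + o{\left(153 \right)} = \sqrt{22389} + 153 \left(3 + 2 \cdot 153^{2}\right) = \sqrt{22389} + 153 \left(3 + 2 \cdot 23409\right) = \sqrt{22389} + 153 \left(3 + 46818\right) = \sqrt{22389} + 153 \cdot 46821 = \sqrt{22389} + 7163613 = 7163613 + \sqrt{22389}$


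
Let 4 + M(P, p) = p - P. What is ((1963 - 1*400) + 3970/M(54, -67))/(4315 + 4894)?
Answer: 38281/230225 ≈ 0.16628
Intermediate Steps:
M(P, p) = -4 + p - P (M(P, p) = -4 + (p - P) = -4 + p - P)
((1963 - 1*400) + 3970/M(54, -67))/(4315 + 4894) = ((1963 - 1*400) + 3970/(-4 - 67 - 1*54))/(4315 + 4894) = ((1963 - 400) + 3970/(-4 - 67 - 54))/9209 = (1563 + 3970/(-125))*(1/9209) = (1563 + 3970*(-1/125))*(1/9209) = (1563 - 794/25)*(1/9209) = (38281/25)*(1/9209) = 38281/230225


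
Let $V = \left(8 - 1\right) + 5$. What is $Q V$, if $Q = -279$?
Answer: $-3348$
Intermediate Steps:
$V = 12$ ($V = 7 + 5 = 12$)
$Q V = \left(-279\right) 12 = -3348$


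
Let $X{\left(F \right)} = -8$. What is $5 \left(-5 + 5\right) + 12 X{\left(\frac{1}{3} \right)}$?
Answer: $-96$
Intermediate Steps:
$5 \left(-5 + 5\right) + 12 X{\left(\frac{1}{3} \right)} = 5 \left(-5 + 5\right) + 12 \left(-8\right) = 5 \cdot 0 - 96 = 0 - 96 = -96$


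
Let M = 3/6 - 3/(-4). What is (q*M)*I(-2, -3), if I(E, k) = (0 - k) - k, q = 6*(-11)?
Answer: -495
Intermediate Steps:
q = -66
I(E, k) = -2*k (I(E, k) = -k - k = -2*k)
M = 5/4 (M = 3*(1/6) - 3*(-1/4) = 1/2 + 3/4 = 5/4 ≈ 1.2500)
(q*M)*I(-2, -3) = (-66*5/4)*(-2*(-3)) = -165/2*6 = -495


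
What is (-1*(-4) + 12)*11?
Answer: 176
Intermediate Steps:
(-1*(-4) + 12)*11 = (4 + 12)*11 = 16*11 = 176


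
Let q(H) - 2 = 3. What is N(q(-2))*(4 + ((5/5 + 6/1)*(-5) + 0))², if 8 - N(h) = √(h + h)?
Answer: 7688 - 961*√10 ≈ 4649.1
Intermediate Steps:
q(H) = 5 (q(H) = 2 + 3 = 5)
N(h) = 8 - √2*√h (N(h) = 8 - √(h + h) = 8 - √(2*h) = 8 - √2*√h)
N(q(-2))*(4 + ((5/5 + 6/1)*(-5) + 0))² = (8 - √2*√5)*(4 + ((5/5 + 6/1)*(-5) + 0))² = (8 - √10)*(4 + ((5*(⅕) + 6*1)*(-5) + 0))² = (8 - √10)*(4 + ((1 + 6)*(-5) + 0))² = (8 - √10)*(4 + (7*(-5) + 0))² = (8 - √10)*(4 + (-35 + 0))² = (8 - √10)*(4 - 35)² = (8 - √10)*(-31)² = (8 - √10)*961 = 7688 - 961*√10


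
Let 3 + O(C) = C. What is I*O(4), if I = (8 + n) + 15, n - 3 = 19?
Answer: 45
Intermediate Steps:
n = 22 (n = 3 + 19 = 22)
O(C) = -3 + C
I = 45 (I = (8 + 22) + 15 = 30 + 15 = 45)
I*O(4) = 45*(-3 + 4) = 45*1 = 45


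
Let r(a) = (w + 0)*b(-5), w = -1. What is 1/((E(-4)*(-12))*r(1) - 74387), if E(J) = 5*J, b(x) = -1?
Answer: -1/74147 ≈ -1.3487e-5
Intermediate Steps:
r(a) = 1 (r(a) = (-1 + 0)*(-1) = -1*(-1) = 1)
1/((E(-4)*(-12))*r(1) - 74387) = 1/(((5*(-4))*(-12))*1 - 74387) = 1/(-20*(-12)*1 - 74387) = 1/(240*1 - 74387) = 1/(240 - 74387) = 1/(-74147) = -1/74147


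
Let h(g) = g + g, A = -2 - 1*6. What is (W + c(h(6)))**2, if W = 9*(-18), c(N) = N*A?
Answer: 66564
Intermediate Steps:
A = -8 (A = -2 - 6 = -8)
h(g) = 2*g
c(N) = -8*N (c(N) = N*(-8) = -8*N)
W = -162
(W + c(h(6)))**2 = (-162 - 16*6)**2 = (-162 - 8*12)**2 = (-162 - 96)**2 = (-258)**2 = 66564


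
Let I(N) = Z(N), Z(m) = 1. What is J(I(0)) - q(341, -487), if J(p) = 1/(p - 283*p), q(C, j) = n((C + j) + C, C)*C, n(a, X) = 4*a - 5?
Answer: -74525551/282 ≈ -2.6428e+5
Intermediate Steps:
I(N) = 1
n(a, X) = -5 + 4*a
q(C, j) = C*(-5 + 4*j + 8*C) (q(C, j) = (-5 + 4*((C + j) + C))*C = (-5 + 4*(j + 2*C))*C = (-5 + (4*j + 8*C))*C = (-5 + 4*j + 8*C)*C = C*(-5 + 4*j + 8*C))
J(p) = -1/(282*p) (J(p) = 1/(-282*p) = -1/(282*p))
J(I(0)) - q(341, -487) = -1/282/1 - 341*(-5 + 4*(-487) + 8*341) = -1/282*1 - 341*(-5 - 1948 + 2728) = -1/282 - 341*775 = -1/282 - 1*264275 = -1/282 - 264275 = -74525551/282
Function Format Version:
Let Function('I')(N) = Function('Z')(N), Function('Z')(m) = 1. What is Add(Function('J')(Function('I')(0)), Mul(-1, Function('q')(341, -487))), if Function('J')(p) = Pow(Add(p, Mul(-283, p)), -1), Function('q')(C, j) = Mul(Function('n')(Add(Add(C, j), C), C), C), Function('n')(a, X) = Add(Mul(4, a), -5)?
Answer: Rational(-74525551, 282) ≈ -2.6428e+5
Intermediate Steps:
Function('I')(N) = 1
Function('n')(a, X) = Add(-5, Mul(4, a))
Function('q')(C, j) = Mul(C, Add(-5, Mul(4, j), Mul(8, C))) (Function('q')(C, j) = Mul(Add(-5, Mul(4, Add(Add(C, j), C))), C) = Mul(Add(-5, Mul(4, Add(j, Mul(2, C)))), C) = Mul(Add(-5, Add(Mul(4, j), Mul(8, C))), C) = Mul(Add(-5, Mul(4, j), Mul(8, C)), C) = Mul(C, Add(-5, Mul(4, j), Mul(8, C))))
Function('J')(p) = Mul(Rational(-1, 282), Pow(p, -1)) (Function('J')(p) = Pow(Mul(-282, p), -1) = Mul(Rational(-1, 282), Pow(p, -1)))
Add(Function('J')(Function('I')(0)), Mul(-1, Function('q')(341, -487))) = Add(Mul(Rational(-1, 282), Pow(1, -1)), Mul(-1, Mul(341, Add(-5, Mul(4, -487), Mul(8, 341))))) = Add(Mul(Rational(-1, 282), 1), Mul(-1, Mul(341, Add(-5, -1948, 2728)))) = Add(Rational(-1, 282), Mul(-1, Mul(341, 775))) = Add(Rational(-1, 282), Mul(-1, 264275)) = Add(Rational(-1, 282), -264275) = Rational(-74525551, 282)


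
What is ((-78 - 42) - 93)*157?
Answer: -33441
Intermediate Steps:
((-78 - 42) - 93)*157 = (-120 - 93)*157 = -213*157 = -33441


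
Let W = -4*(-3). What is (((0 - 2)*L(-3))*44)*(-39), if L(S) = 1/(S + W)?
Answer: 1144/3 ≈ 381.33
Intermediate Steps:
W = 12
L(S) = 1/(12 + S) (L(S) = 1/(S + 12) = 1/(12 + S))
(((0 - 2)*L(-3))*44)*(-39) = (((0 - 2)/(12 - 3))*44)*(-39) = (-2/9*44)*(-39) = (-2*⅑*44)*(-39) = -2/9*44*(-39) = -88/9*(-39) = 1144/3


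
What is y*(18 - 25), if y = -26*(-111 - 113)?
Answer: -40768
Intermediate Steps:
y = 5824 (y = -26*(-224) = 5824)
y*(18 - 25) = 5824*(18 - 25) = 5824*(-7) = -40768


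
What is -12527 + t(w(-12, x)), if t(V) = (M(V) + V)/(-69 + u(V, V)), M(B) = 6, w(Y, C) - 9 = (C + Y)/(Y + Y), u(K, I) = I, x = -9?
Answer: -5925398/473 ≈ -12527.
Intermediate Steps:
w(Y, C) = 9 + (C + Y)/(2*Y) (w(Y, C) = 9 + (C + Y)/(Y + Y) = 9 + (C + Y)/((2*Y)) = 9 + (C + Y)*(1/(2*Y)) = 9 + (C + Y)/(2*Y))
t(V) = (6 + V)/(-69 + V)
-12527 + t(w(-12, x)) = -12527 + (6 + (½)*(-9 + 19*(-12))/(-12))/(-69 + (½)*(-9 + 19*(-12))/(-12)) = -12527 + (6 + (½)*(-1/12)*(-9 - 228))/(-69 + (½)*(-1/12)*(-9 - 228)) = -12527 + (6 + (½)*(-1/12)*(-237))/(-69 + (½)*(-1/12)*(-237)) = -12527 + (6 + 79/8)/(-69 + 79/8) = -12527 + (127/8)/(-473/8) = -12527 - 8/473*127/8 = -12527 - 127/473 = -5925398/473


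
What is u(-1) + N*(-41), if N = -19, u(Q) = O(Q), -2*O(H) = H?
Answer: 1559/2 ≈ 779.50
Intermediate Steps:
O(H) = -H/2
u(Q) = -Q/2
u(-1) + N*(-41) = -1/2*(-1) - 19*(-41) = 1/2 + 779 = 1559/2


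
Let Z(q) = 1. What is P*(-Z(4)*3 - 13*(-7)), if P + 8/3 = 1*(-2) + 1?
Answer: -968/3 ≈ -322.67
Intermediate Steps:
P = -11/3 (P = -8/3 + (1*(-2) + 1) = -8/3 + (-2 + 1) = -8/3 - 1 = -11/3 ≈ -3.6667)
P*(-Z(4)*3 - 13*(-7)) = -11*(-1*1*3 - 13*(-7))/3 = -11*(-1*3 + 91)/3 = -11*(-3 + 91)/3 = -11/3*88 = -968/3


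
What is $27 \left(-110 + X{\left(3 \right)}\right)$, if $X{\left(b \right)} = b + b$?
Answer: $-2808$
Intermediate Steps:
$X{\left(b \right)} = 2 b$
$27 \left(-110 + X{\left(3 \right)}\right) = 27 \left(-110 + 2 \cdot 3\right) = 27 \left(-110 + 6\right) = 27 \left(-104\right) = -2808$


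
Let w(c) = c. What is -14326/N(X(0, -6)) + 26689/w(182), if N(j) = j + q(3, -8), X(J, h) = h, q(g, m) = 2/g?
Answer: 158635/56 ≈ 2832.8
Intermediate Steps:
N(j) = ⅔ + j (N(j) = j + 2/3 = j + 2*(⅓) = j + ⅔ = ⅔ + j)
-14326/N(X(0, -6)) + 26689/w(182) = -14326/(⅔ - 6) + 26689/182 = -14326/(-16/3) + 26689*(1/182) = -14326*(-3/16) + 2053/14 = 21489/8 + 2053/14 = 158635/56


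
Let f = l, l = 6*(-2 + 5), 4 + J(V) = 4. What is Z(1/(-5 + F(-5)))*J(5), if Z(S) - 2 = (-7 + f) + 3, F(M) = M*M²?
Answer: 0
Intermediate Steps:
J(V) = 0 (J(V) = -4 + 4 = 0)
l = 18 (l = 6*3 = 18)
F(M) = M³
f = 18
Z(S) = 16 (Z(S) = 2 + ((-7 + 18) + 3) = 2 + (11 + 3) = 2 + 14 = 16)
Z(1/(-5 + F(-5)))*J(5) = 16*0 = 0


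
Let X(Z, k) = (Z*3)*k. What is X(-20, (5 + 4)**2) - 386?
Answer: -5246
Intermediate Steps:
X(Z, k) = 3*Z*k (X(Z, k) = (3*Z)*k = 3*Z*k)
X(-20, (5 + 4)**2) - 386 = 3*(-20)*(5 + 4)**2 - 386 = 3*(-20)*9**2 - 386 = 3*(-20)*81 - 386 = -4860 - 386 = -5246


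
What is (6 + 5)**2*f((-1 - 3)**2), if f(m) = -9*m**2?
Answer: -278784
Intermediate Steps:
(6 + 5)**2*f((-1 - 3)**2) = (6 + 5)**2*(-9*(-1 - 3)**4) = 11**2*(-9*((-4)**2)**2) = 121*(-9*16**2) = 121*(-9*256) = 121*(-2304) = -278784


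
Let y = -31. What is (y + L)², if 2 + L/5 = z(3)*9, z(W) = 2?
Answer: 2401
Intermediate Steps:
L = 80 (L = -10 + 5*(2*9) = -10 + 5*18 = -10 + 90 = 80)
(y + L)² = (-31 + 80)² = 49² = 2401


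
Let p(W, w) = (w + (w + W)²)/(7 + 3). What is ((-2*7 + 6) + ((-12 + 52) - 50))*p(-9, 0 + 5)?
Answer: -189/5 ≈ -37.800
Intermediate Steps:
p(W, w) = w/10 + (W + w)²/10 (p(W, w) = (w + (W + w)²)/10 = (w + (W + w)²)*(⅒) = w/10 + (W + w)²/10)
((-2*7 + 6) + ((-12 + 52) - 50))*p(-9, 0 + 5) = ((-2*7 + 6) + ((-12 + 52) - 50))*((0 + 5)/10 + (-9 + (0 + 5))²/10) = ((-14 + 6) + (40 - 50))*((⅒)*5 + (-9 + 5)²/10) = (-8 - 10)*(½ + (⅒)*(-4)²) = -18*(½ + (⅒)*16) = -18*(½ + 8/5) = -18*21/10 = -189/5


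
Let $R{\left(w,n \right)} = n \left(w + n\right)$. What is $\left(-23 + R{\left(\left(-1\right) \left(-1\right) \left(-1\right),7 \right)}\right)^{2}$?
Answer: $361$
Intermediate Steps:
$R{\left(w,n \right)} = n \left(n + w\right)$
$\left(-23 + R{\left(\left(-1\right) \left(-1\right) \left(-1\right),7 \right)}\right)^{2} = \left(-23 + 7 \left(7 + \left(-1\right) \left(-1\right) \left(-1\right)\right)\right)^{2} = \left(-23 + 7 \left(7 + 1 \left(-1\right)\right)\right)^{2} = \left(-23 + 7 \left(7 - 1\right)\right)^{2} = \left(-23 + 7 \cdot 6\right)^{2} = \left(-23 + 42\right)^{2} = 19^{2} = 361$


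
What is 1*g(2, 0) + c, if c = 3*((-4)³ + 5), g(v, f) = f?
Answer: -177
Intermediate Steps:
c = -177 (c = 3*(-64 + 5) = 3*(-59) = -177)
1*g(2, 0) + c = 1*0 - 177 = 0 - 177 = -177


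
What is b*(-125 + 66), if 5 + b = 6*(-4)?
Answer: 1711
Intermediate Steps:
b = -29 (b = -5 + 6*(-4) = -5 - 24 = -29)
b*(-125 + 66) = -29*(-125 + 66) = -29*(-59) = 1711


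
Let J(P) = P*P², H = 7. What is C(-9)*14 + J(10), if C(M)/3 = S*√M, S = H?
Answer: 1000 + 882*I ≈ 1000.0 + 882.0*I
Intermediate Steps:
S = 7
J(P) = P³
C(M) = 21*√M (C(M) = 3*(7*√M) = 21*√M)
C(-9)*14 + J(10) = (21*√(-9))*14 + 10³ = (21*(3*I))*14 + 1000 = (63*I)*14 + 1000 = 882*I + 1000 = 1000 + 882*I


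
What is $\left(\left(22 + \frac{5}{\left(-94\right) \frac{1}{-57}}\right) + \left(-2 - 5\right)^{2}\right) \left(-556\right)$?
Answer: $- \frac{1934602}{47} \approx -41162.0$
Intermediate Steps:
$\left(\left(22 + \frac{5}{\left(-94\right) \frac{1}{-57}}\right) + \left(-2 - 5\right)^{2}\right) \left(-556\right) = \left(\left(22 + \frac{5}{\left(-94\right) \left(- \frac{1}{57}\right)}\right) + \left(-7\right)^{2}\right) \left(-556\right) = \left(\left(22 + \frac{5}{\frac{94}{57}}\right) + 49\right) \left(-556\right) = \left(\left(22 + 5 \cdot \frac{57}{94}\right) + 49\right) \left(-556\right) = \left(\left(22 + \frac{285}{94}\right) + 49\right) \left(-556\right) = \left(\frac{2353}{94} + 49\right) \left(-556\right) = \frac{6959}{94} \left(-556\right) = - \frac{1934602}{47}$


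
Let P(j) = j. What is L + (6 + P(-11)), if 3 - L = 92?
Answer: -94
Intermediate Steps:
L = -89 (L = 3 - 1*92 = 3 - 92 = -89)
L + (6 + P(-11)) = -89 + (6 - 11) = -89 - 5 = -94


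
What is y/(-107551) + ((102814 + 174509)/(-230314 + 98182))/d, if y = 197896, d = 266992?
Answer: -2327147303278599/1264734761338048 ≈ -1.8400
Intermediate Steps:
y/(-107551) + ((102814 + 174509)/(-230314 + 98182))/d = 197896/(-107551) + ((102814 + 174509)/(-230314 + 98182))/266992 = 197896*(-1/107551) + (277323/(-132132))*(1/266992) = -197896/107551 + (277323*(-1/132132))*(1/266992) = -197896/107551 - 92441/44044*1/266992 = -197896/107551 - 92441/11759395648 = -2327147303278599/1264734761338048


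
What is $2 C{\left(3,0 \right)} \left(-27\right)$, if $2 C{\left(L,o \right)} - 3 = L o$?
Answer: $-81$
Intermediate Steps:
$C{\left(L,o \right)} = \frac{3}{2} + \frac{L o}{2}$
$2 C{\left(3,0 \right)} \left(-27\right) = 2 \left(\frac{3}{2} + \frac{1}{2} \cdot 3 \cdot 0\right) \left(-27\right) = 2 \left(\frac{3}{2} + 0\right) \left(-27\right) = 2 \cdot \frac{3}{2} \left(-27\right) = 3 \left(-27\right) = -81$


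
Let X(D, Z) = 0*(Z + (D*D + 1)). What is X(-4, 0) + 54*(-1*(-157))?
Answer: 8478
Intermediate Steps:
X(D, Z) = 0 (X(D, Z) = 0*(Z + (D**2 + 1)) = 0*(Z + (1 + D**2)) = 0*(1 + Z + D**2) = 0)
X(-4, 0) + 54*(-1*(-157)) = 0 + 54*(-1*(-157)) = 0 + 54*157 = 0 + 8478 = 8478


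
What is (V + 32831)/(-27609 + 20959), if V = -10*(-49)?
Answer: -33321/6650 ≈ -5.0107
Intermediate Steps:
V = 490
(V + 32831)/(-27609 + 20959) = (490 + 32831)/(-27609 + 20959) = 33321/(-6650) = 33321*(-1/6650) = -33321/6650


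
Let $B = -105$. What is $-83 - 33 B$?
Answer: $3382$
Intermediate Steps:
$-83 - 33 B = -83 - -3465 = -83 + 3465 = 3382$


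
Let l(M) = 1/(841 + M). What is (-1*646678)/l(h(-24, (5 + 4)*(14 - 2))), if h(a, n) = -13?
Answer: -535449384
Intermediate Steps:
(-1*646678)/l(h(-24, (5 + 4)*(14 - 2))) = (-1*646678)/(1/(841 - 13)) = -646678/(1/828) = -646678/1/828 = -646678*828 = -535449384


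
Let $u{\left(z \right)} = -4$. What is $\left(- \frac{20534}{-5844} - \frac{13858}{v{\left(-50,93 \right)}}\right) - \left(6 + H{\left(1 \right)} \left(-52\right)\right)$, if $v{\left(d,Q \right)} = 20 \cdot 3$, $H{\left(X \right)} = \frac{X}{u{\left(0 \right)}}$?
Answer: $- \frac{600113}{2435} \approx -246.45$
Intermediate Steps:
$H{\left(X \right)} = - \frac{X}{4}$ ($H{\left(X \right)} = \frac{X}{-4} = X \left(- \frac{1}{4}\right) = - \frac{X}{4}$)
$v{\left(d,Q \right)} = 60$
$\left(- \frac{20534}{-5844} - \frac{13858}{v{\left(-50,93 \right)}}\right) - \left(6 + H{\left(1 \right)} \left(-52\right)\right) = \left(- \frac{20534}{-5844} - \frac{13858}{60}\right) - \left(6 + \left(- \frac{1}{4}\right) 1 \left(-52\right)\right) = \left(\left(-20534\right) \left(- \frac{1}{5844}\right) - \frac{6929}{30}\right) - \left(6 - -13\right) = \left(\frac{10267}{2922} - \frac{6929}{30}\right) - \left(6 + 13\right) = - \frac{553848}{2435} - 19 = - \frac{600113}{2435}$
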